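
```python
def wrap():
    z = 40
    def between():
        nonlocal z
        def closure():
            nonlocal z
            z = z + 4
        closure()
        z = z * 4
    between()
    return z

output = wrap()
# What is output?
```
176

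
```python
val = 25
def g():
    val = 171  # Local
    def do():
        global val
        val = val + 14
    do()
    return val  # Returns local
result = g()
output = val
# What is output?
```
39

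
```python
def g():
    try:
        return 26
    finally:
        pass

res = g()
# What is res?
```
26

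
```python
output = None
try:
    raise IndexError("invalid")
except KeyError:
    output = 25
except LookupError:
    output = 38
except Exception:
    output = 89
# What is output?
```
38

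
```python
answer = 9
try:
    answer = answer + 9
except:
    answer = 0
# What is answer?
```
18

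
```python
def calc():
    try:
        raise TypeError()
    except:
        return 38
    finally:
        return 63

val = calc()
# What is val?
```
63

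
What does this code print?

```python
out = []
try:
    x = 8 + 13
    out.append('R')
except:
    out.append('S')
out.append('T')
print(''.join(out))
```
RT

No exception, try block completes normally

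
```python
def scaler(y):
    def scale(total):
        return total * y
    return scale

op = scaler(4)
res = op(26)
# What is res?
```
104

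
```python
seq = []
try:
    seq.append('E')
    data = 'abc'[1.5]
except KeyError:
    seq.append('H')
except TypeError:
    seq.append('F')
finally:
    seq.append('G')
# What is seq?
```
['E', 'F', 'G']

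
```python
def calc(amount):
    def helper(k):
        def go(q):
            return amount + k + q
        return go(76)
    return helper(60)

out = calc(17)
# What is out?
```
153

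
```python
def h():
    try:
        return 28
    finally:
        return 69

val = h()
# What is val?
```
69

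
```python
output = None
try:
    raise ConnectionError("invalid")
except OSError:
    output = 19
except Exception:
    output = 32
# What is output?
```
19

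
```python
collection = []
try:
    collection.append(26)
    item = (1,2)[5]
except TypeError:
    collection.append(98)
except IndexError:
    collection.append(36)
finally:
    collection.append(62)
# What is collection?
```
[26, 36, 62]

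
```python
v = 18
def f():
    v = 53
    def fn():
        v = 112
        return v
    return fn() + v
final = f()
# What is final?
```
165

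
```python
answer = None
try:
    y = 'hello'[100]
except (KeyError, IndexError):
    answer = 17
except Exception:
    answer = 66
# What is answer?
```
17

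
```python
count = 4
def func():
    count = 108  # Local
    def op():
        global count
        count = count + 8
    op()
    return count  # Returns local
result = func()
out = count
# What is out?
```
12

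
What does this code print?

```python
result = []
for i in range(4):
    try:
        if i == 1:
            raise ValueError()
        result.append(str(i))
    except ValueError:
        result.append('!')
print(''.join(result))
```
0!23

Exception on i=1 caught, loop continues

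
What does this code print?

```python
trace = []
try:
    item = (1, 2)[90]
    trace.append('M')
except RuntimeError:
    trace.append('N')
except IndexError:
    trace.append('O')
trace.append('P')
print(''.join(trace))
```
OP

IndexError is caught by its specific handler, not RuntimeError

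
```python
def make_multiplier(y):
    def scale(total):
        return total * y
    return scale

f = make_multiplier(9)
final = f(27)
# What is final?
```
243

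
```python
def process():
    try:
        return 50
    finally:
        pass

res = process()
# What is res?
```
50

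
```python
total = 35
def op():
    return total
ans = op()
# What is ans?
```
35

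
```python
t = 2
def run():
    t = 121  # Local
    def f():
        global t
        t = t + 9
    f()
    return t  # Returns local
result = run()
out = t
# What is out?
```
11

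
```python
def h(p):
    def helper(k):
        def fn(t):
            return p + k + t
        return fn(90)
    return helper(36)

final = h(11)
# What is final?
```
137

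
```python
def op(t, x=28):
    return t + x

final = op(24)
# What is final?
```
52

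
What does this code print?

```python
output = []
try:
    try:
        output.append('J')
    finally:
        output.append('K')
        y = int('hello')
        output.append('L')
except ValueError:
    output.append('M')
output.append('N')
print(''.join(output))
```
JKMN

Exception in inner finally caught by outer except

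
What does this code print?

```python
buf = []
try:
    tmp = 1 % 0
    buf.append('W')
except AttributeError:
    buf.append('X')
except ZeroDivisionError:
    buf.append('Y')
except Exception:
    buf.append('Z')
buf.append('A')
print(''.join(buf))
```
YA

ZeroDivisionError matches before generic Exception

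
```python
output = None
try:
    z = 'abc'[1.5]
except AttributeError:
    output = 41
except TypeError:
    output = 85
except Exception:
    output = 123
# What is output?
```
85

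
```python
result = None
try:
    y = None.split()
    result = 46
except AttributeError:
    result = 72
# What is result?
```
72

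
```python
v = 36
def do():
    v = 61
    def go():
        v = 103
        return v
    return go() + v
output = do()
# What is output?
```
164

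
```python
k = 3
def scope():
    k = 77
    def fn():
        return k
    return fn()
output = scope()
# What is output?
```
77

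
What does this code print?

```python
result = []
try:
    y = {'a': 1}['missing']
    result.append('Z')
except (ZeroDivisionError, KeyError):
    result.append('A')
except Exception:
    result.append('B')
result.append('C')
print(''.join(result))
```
AC

KeyError matches tuple containing it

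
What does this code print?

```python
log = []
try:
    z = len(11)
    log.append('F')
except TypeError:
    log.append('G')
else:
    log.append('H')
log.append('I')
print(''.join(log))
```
GI

else block skipped when exception is caught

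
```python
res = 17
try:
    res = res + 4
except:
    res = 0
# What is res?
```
21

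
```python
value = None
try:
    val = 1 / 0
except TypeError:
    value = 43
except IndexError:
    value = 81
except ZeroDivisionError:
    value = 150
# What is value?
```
150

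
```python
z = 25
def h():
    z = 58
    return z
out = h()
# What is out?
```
58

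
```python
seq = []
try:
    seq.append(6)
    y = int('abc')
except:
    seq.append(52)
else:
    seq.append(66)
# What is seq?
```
[6, 52]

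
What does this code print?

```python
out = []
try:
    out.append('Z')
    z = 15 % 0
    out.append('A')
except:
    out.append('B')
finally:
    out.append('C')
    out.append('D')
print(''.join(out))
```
ZBCD

Code before exception runs, then except, then all of finally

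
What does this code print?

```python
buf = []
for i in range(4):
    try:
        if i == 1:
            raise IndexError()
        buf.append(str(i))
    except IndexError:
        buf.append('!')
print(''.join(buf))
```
0!23

Exception on i=1 caught, loop continues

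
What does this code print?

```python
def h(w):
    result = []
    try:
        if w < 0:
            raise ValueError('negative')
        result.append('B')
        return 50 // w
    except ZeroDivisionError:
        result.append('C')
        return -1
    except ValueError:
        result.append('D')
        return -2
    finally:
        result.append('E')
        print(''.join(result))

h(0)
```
BCE

w=0 causes ZeroDivisionError, caught, finally prints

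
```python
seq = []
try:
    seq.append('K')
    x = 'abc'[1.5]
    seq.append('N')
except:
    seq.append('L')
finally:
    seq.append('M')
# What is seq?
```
['K', 'L', 'M']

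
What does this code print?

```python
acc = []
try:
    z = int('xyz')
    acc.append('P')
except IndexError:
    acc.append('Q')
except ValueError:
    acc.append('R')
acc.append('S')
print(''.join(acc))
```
RS

ValueError is caught by its specific handler, not IndexError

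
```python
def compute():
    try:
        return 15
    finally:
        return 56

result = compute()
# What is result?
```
56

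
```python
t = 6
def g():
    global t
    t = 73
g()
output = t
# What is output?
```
73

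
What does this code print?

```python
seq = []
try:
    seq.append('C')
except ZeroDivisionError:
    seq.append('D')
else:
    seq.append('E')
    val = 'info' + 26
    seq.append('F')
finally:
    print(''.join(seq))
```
CE

Try succeeds, else appends 'E', TypeError in else is uncaught, finally prints before exception propagates ('F' never appended)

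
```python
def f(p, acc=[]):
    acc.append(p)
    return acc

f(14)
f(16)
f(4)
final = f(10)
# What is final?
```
[14, 16, 4, 10]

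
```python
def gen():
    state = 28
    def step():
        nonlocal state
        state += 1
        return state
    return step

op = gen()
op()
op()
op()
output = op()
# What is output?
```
32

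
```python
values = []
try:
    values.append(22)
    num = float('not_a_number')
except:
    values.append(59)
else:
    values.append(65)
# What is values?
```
[22, 59]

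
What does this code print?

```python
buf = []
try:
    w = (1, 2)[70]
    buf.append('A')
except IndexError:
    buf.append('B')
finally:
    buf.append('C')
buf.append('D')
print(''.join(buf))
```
BCD

finally always runs, even after exception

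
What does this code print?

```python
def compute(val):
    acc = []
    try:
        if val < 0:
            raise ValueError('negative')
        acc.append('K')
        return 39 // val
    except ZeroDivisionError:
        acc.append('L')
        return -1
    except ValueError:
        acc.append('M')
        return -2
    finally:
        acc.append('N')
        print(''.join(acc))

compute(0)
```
KLN

val=0 causes ZeroDivisionError, caught, finally prints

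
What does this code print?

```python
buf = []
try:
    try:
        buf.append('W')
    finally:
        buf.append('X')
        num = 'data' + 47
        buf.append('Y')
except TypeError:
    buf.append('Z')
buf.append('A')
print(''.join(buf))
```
WXZA

Exception in inner finally caught by outer except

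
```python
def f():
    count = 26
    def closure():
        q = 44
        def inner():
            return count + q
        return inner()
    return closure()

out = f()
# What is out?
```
70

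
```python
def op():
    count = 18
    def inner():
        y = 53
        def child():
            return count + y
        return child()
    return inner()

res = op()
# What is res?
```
71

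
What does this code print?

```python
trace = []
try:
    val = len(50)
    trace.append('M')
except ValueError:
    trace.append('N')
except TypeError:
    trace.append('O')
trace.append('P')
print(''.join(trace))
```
OP

TypeError is caught by its specific handler, not ValueError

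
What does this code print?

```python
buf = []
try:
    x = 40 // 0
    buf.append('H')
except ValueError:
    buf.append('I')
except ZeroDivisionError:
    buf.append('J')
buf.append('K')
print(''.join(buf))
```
JK

ZeroDivisionError is caught by its specific handler, not ValueError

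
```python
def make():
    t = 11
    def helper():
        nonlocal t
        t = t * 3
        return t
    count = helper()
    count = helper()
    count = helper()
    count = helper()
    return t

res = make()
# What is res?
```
891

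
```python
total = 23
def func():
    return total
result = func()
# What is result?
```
23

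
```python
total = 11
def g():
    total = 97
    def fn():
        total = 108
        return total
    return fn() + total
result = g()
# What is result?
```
205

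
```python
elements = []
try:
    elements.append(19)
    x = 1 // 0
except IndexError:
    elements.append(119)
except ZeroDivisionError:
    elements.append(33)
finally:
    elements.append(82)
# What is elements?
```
[19, 33, 82]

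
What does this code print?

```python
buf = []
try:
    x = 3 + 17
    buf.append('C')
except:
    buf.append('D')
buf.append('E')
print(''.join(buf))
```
CE

No exception, try block completes normally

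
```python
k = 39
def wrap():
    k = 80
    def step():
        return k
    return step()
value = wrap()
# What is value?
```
80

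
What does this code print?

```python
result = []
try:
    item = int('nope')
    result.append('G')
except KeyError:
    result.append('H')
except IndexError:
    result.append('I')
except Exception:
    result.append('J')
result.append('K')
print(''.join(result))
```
JK

ValueError not specifically caught, falls to Exception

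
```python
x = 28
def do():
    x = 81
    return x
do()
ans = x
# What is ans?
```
28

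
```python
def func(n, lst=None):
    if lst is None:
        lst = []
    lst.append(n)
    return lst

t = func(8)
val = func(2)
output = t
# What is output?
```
[8]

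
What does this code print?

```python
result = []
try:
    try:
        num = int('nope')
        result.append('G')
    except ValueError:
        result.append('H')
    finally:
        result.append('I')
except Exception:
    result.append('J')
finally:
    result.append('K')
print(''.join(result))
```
HIK

Both finally blocks run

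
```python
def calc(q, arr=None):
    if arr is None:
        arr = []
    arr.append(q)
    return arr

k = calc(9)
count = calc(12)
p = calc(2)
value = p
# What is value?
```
[2]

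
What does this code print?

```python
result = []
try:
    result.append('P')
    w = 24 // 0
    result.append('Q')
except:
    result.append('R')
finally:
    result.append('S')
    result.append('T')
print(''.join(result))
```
PRST

Code before exception runs, then except, then all of finally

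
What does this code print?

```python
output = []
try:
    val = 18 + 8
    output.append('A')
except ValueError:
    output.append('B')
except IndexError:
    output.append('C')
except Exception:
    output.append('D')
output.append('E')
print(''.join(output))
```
AE

No exception, try block completes normally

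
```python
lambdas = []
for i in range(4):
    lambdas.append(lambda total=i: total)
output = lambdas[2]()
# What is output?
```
2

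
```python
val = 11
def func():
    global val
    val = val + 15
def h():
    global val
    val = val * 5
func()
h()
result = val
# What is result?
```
130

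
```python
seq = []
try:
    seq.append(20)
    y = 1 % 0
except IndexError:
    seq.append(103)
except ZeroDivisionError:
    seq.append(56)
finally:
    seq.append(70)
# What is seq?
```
[20, 56, 70]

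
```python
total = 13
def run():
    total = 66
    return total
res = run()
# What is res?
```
66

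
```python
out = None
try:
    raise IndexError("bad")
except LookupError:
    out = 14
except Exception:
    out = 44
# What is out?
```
14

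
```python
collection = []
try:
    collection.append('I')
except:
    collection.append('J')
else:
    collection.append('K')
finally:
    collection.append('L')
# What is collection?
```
['I', 'K', 'L']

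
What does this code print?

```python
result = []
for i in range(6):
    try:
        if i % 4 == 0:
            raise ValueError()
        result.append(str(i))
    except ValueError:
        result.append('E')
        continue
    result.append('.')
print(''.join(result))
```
E1.2.3.E5.

continue in except skips rest of loop body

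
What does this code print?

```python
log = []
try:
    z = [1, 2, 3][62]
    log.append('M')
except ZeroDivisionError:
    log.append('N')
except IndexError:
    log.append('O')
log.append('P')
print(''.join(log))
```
OP

IndexError is caught by its specific handler, not ZeroDivisionError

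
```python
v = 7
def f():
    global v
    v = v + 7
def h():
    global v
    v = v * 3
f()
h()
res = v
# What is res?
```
42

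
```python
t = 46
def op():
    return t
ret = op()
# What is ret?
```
46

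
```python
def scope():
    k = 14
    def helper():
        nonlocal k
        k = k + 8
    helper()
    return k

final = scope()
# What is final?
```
22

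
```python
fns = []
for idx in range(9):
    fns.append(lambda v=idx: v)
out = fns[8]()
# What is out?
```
8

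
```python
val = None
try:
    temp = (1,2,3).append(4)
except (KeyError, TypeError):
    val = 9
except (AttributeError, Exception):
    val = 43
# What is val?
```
43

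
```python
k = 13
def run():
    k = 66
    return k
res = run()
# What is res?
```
66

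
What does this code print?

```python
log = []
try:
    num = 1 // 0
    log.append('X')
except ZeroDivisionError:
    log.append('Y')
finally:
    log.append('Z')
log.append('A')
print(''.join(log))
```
YZA

finally always runs, even after exception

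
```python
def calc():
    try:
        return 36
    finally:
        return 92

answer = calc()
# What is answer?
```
92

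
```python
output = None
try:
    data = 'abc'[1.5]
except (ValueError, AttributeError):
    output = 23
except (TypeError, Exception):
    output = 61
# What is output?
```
61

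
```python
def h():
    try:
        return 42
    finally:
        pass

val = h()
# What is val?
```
42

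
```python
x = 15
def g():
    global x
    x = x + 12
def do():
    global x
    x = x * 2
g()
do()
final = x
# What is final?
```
54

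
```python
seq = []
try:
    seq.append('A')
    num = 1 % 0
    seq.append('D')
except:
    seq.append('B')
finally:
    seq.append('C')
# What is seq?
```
['A', 'B', 'C']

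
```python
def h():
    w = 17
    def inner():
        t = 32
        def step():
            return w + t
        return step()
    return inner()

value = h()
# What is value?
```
49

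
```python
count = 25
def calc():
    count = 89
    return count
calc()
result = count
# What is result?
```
25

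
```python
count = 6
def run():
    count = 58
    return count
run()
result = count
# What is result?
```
6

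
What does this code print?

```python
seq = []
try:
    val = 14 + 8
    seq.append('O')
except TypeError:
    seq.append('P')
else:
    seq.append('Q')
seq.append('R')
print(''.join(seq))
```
OQR

else block runs when no exception occurs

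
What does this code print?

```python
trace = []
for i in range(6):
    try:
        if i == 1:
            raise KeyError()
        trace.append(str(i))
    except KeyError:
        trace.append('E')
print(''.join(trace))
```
0E2345

Exception on i=1 caught, loop continues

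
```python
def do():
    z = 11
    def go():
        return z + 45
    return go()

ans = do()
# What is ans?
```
56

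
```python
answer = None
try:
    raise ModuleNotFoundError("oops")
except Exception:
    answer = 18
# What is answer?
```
18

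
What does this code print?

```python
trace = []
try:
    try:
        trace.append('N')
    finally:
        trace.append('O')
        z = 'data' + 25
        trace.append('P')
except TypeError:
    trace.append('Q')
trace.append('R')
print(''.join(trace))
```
NOQR

Exception in inner finally caught by outer except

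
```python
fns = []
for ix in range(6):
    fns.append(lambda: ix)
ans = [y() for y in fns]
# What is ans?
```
[5, 5, 5, 5, 5, 5]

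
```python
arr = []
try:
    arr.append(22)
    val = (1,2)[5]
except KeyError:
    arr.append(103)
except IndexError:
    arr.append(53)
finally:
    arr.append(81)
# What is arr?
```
[22, 53, 81]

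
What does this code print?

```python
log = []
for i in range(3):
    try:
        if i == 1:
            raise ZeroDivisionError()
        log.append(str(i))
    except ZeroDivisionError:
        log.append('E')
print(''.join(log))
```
0E2

Exception on i=1 caught, loop continues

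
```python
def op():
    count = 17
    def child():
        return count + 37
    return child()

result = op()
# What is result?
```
54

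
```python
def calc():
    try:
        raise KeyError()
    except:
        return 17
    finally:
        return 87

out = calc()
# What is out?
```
87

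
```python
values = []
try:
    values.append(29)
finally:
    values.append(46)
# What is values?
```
[29, 46]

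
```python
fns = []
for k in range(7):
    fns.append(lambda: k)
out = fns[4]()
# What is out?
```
6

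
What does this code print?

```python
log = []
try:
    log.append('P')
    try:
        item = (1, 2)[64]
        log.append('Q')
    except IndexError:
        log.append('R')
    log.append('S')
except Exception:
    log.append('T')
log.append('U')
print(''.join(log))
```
PRSU

Inner exception caught by inner handler, outer continues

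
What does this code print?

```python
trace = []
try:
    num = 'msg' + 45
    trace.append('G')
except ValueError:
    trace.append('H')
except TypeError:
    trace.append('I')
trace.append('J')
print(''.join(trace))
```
IJ

TypeError is caught by its specific handler, not ValueError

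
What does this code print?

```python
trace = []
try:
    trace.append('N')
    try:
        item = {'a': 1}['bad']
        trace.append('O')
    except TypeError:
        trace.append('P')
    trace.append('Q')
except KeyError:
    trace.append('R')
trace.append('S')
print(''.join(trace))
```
NRS

Inner handler doesn't match, propagates to outer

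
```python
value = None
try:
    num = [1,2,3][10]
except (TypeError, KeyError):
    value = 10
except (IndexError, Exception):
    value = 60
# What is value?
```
60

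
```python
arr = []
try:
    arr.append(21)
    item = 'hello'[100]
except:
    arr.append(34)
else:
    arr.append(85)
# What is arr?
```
[21, 34]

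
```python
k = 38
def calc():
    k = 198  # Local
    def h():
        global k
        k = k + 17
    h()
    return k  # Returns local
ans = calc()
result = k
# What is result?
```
55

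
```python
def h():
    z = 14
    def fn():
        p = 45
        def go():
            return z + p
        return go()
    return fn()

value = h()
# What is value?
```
59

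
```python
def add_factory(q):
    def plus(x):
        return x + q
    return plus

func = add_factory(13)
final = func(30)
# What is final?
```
43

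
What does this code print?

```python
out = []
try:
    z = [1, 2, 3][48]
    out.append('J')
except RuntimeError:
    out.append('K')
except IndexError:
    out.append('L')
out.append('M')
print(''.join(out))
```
LM

IndexError is caught by its specific handler, not RuntimeError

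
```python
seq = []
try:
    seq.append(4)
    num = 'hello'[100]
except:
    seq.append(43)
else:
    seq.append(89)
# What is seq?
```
[4, 43]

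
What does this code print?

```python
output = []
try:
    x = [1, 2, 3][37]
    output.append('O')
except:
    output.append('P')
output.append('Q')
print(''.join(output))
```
PQ

Exception raised in try, caught by bare except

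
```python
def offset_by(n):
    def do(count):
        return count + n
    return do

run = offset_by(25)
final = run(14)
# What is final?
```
39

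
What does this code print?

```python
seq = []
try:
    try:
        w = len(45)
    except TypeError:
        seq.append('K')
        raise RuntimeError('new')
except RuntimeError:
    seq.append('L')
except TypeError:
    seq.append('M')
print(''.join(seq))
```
KL

New RuntimeError raised, caught by outer RuntimeError handler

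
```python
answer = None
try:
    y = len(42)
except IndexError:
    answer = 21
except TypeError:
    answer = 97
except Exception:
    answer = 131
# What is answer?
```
97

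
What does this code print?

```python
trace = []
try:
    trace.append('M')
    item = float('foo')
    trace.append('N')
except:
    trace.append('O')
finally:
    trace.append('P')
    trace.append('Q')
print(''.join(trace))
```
MOPQ

Code before exception runs, then except, then all of finally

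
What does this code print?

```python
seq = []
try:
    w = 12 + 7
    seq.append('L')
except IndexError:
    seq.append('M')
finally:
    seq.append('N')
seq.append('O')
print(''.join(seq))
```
LNO

finally runs after normal execution too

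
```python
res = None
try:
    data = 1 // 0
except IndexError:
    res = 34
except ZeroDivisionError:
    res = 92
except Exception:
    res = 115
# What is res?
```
92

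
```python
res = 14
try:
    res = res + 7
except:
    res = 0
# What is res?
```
21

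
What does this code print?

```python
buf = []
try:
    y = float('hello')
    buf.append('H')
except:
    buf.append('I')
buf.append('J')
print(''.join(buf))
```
IJ

Exception raised in try, caught by bare except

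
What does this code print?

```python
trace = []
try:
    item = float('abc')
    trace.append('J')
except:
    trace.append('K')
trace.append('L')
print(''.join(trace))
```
KL

Exception raised in try, caught by bare except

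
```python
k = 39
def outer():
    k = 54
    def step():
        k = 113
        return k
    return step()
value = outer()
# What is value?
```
113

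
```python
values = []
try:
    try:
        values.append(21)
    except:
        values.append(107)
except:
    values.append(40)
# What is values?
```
[21]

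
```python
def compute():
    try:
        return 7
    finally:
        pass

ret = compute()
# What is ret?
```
7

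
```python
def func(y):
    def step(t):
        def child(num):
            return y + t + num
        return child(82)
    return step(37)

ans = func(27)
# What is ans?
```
146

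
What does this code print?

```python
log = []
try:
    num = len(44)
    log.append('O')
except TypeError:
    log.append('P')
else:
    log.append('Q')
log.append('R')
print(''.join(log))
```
PR

else block skipped when exception is caught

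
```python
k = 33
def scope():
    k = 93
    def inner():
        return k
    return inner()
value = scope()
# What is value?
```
93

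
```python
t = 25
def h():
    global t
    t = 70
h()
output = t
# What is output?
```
70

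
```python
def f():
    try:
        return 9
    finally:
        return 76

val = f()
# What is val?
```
76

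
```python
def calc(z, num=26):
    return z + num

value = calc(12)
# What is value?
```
38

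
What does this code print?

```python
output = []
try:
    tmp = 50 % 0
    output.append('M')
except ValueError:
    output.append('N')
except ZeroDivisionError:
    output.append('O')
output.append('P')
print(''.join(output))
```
OP

ZeroDivisionError is caught by its specific handler, not ValueError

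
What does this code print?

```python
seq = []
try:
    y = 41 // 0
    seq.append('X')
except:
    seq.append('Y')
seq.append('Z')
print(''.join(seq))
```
YZ

Exception raised in try, caught by bare except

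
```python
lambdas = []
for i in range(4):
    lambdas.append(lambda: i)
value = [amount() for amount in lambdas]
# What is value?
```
[3, 3, 3, 3]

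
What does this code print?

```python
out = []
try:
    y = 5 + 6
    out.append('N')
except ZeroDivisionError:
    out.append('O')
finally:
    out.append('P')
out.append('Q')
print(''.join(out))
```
NPQ

finally runs after normal execution too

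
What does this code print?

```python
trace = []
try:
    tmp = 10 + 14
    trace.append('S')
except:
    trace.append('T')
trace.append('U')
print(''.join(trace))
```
SU

No exception, try block completes normally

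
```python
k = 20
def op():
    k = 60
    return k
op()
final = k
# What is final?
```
20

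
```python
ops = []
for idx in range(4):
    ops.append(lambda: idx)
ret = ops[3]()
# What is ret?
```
3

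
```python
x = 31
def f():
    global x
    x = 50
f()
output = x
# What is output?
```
50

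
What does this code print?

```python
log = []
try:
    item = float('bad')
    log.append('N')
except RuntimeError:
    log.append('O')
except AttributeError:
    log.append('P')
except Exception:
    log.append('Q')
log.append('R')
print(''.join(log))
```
QR

ValueError not specifically caught, falls to Exception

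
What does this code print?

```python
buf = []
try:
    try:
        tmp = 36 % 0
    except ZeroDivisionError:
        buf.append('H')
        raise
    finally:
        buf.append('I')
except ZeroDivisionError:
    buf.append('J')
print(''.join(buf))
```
HIJ

finally runs before re-raised exception propagates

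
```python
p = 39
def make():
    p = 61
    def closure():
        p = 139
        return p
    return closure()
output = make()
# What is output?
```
139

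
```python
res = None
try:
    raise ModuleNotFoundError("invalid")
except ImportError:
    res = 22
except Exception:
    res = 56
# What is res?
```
22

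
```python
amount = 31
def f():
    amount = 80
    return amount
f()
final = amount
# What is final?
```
31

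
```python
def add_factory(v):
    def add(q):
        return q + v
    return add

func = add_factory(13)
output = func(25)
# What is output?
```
38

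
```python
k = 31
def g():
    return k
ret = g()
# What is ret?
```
31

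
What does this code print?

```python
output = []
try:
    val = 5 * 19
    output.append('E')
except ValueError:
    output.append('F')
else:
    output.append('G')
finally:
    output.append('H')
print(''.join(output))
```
EGH

else runs before finally when no exception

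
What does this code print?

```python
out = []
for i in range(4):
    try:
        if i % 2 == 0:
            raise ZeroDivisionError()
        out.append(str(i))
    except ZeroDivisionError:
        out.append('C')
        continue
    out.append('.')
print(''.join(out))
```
C1.C3.

continue in except skips rest of loop body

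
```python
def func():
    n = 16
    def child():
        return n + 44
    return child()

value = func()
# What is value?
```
60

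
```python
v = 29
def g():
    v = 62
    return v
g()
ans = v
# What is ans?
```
29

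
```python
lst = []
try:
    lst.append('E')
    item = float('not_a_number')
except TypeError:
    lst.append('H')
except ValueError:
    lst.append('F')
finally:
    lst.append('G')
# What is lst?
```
['E', 'F', 'G']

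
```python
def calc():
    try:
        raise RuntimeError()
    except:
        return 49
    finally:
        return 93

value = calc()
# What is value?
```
93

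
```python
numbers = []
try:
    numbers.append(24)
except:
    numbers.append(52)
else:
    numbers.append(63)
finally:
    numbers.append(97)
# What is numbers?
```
[24, 63, 97]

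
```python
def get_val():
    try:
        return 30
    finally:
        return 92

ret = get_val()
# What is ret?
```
92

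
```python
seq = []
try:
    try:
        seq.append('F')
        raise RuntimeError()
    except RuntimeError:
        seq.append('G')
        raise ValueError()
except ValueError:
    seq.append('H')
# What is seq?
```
['F', 'G', 'H']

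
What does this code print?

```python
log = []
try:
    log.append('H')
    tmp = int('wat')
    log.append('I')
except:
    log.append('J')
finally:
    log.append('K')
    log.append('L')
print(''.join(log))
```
HJKL

Code before exception runs, then except, then all of finally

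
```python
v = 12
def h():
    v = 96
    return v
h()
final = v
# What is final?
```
12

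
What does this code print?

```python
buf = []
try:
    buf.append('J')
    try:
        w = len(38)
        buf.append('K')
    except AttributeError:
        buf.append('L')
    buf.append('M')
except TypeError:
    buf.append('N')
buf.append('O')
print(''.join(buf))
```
JNO

Inner handler doesn't match, propagates to outer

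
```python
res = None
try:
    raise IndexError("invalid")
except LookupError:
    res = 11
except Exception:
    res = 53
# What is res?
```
11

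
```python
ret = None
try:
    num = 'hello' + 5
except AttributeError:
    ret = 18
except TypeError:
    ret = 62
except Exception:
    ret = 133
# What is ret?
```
62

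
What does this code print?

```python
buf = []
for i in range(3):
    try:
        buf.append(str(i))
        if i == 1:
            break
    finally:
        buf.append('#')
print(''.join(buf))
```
0#1#

finally runs even when breaking out of loop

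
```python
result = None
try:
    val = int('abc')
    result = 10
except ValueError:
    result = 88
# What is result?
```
88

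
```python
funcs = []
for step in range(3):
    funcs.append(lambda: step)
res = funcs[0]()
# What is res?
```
2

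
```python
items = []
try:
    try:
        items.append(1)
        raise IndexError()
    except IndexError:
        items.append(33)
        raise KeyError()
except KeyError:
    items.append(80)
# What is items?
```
[1, 33, 80]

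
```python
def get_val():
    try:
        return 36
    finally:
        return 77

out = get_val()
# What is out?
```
77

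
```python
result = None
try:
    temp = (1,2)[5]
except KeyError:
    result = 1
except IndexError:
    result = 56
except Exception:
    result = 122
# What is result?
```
56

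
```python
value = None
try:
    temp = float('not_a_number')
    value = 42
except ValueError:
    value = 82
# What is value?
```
82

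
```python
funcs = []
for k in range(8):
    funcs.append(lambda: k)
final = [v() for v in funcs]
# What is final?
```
[7, 7, 7, 7, 7, 7, 7, 7]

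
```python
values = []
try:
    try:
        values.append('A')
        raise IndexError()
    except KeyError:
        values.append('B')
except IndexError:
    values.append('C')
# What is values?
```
['A', 'C']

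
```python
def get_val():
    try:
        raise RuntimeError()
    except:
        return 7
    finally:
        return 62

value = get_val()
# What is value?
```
62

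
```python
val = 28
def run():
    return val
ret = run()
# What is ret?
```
28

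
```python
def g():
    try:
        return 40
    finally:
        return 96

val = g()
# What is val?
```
96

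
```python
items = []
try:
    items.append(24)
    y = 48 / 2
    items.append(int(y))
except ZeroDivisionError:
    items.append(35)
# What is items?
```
[24, 24]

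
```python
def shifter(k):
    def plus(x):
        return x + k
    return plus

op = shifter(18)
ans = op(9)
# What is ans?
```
27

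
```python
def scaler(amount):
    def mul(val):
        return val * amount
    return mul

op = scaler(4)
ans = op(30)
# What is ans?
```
120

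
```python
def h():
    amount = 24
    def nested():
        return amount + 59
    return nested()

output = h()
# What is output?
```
83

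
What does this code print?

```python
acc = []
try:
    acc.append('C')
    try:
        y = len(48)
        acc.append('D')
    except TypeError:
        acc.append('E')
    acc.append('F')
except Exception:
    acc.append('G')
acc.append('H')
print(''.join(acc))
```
CEFH

Inner exception caught by inner handler, outer continues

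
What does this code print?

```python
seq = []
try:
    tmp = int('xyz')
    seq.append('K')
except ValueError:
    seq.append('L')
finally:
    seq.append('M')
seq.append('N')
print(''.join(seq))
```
LMN

finally always runs, even after exception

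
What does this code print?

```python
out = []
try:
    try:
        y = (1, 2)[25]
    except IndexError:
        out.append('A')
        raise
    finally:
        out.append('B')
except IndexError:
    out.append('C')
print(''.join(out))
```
ABC

finally runs before re-raised exception propagates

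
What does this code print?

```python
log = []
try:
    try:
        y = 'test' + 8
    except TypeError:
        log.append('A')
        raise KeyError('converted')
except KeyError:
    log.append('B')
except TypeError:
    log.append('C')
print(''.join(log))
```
AB

New KeyError raised, caught by outer KeyError handler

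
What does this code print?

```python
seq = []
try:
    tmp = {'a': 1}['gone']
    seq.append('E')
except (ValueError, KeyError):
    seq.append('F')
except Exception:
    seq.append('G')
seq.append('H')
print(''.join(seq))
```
FH

KeyError matches tuple containing it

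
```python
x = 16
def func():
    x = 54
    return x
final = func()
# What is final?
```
54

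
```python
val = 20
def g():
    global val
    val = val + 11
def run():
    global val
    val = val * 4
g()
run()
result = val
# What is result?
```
124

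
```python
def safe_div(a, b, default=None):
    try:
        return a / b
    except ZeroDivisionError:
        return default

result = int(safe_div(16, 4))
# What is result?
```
4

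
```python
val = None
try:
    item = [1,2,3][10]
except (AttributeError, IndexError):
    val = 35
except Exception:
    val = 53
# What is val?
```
35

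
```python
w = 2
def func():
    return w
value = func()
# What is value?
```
2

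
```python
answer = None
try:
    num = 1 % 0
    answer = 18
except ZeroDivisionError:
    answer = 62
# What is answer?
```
62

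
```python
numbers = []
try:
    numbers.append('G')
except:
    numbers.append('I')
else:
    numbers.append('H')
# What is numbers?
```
['G', 'H']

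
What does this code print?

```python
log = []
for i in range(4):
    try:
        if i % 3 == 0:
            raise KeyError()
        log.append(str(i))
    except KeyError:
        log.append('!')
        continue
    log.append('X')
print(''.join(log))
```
!1X2X!

continue in except skips rest of loop body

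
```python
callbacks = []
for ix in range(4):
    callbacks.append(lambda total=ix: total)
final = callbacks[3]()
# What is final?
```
3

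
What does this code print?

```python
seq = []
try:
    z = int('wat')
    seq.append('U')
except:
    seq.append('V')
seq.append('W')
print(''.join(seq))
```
VW

Exception raised in try, caught by bare except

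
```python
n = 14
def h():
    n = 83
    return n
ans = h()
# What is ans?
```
83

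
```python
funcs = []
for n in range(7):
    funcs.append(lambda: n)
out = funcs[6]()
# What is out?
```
6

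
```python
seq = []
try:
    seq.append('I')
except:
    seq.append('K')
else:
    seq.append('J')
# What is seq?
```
['I', 'J']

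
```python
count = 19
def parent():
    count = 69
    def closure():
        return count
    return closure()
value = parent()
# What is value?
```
69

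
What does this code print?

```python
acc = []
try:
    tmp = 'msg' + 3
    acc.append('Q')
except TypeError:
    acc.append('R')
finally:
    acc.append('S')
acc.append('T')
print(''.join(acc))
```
RST

finally always runs, even after exception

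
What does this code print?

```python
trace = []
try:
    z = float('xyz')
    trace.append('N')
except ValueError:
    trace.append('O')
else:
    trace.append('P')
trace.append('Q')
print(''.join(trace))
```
OQ

else block skipped when exception is caught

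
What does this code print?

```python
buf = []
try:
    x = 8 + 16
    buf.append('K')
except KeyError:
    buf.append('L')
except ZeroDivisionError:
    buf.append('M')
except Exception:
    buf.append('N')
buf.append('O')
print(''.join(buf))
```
KO

No exception, try block completes normally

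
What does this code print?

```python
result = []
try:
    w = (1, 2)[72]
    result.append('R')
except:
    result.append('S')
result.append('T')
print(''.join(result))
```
ST

Exception raised in try, caught by bare except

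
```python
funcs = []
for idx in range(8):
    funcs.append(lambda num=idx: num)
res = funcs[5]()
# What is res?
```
5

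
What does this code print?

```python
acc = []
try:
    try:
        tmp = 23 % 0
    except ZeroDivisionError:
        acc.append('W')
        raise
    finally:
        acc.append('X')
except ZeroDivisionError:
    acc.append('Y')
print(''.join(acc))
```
WXY

finally runs before re-raised exception propagates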